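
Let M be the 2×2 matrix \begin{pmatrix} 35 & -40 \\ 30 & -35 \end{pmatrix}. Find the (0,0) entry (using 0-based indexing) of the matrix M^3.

875

Characteristic polynomial: s^2 - 25 = (s - 5)(s + 5), so the eigenvalues are -5, 5.
s=5: eigenvector (4, 3).
s=-5: eigenvector (1, 1).
P = [[4, 1], [3, 1]], D = diag(5, -5), P⁻¹ = [[1, -1], [-3, 4]].
M³ = P·diag(125, -125)·P⁻¹ = [[875, -1000], [750, -875]].
The requested entry is 875.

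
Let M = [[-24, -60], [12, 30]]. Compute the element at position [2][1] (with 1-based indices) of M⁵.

Characteristic polynomial: λ^2 - 6λ = λ(λ - 6), so the eigenvalues are 0, 6.
λ=0: eigenvector (-5, 2).
λ=6: eigenvector (2, -1).
P = [[-5, 2], [2, -1]], D = diag(0, 6), P⁻¹ = [[-1, -2], [-2, -5]].
M⁵ = P·diag(0, 7776)·P⁻¹ = [[-31104, -77760], [15552, 38880]].
The requested entry is 15552.

15552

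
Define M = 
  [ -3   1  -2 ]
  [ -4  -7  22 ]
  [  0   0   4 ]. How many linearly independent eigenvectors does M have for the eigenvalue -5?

1

M + 5I = [[2, 1, -2], [-4, -2, 22], [0, 0, 9]].
This matrix has rank 2, so its null space has dimension 3 − 2 = 1.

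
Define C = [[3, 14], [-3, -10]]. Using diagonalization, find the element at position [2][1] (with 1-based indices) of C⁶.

Characteristic polynomial: s^2 + 7s + 12 = (s + 3)(s + 4), so the eigenvalues are -4, -3.
s=-4: eigenvector (-2, 1).
s=-3: eigenvector (7, -3).
P = [[-2, 7], [1, -3]], D = diag(-4, -3), P⁻¹ = [[3, 7], [1, 2]].
C⁶ = P·diag(4096, 729)·P⁻¹ = [[-19473, -47138], [10101, 24298]].
The requested entry is 10101.

10101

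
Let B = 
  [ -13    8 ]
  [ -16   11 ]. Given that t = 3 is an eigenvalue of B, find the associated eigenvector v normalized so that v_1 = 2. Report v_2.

B − 3I = [[-16, 8], [-16, 8]].
Solving (B − 3I)v = 0 gives the eigenspace spanned by (2, 4).
With v_1 = 2, v = (2, 4), so v_2 = 4.

4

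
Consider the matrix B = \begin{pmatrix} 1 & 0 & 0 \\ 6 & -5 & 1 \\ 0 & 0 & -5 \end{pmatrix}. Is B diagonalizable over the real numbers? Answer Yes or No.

No

Characteristic polynomial: p(μ) = μ^3 + 9μ^2 + 15μ - 25 = (μ - 1)(μ + 5)^2.
μ = -5 has algebraic multiplicity 2; rank(B + 5I) = 2, so geometric multiplicity = 1.
Geometric multiplicity < algebraic multiplicity, so B is not diagonalizable.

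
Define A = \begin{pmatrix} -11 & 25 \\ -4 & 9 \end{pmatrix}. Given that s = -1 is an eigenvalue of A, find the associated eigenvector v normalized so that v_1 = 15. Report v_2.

A + 1I = [[-10, 25], [-4, 10]].
Solving (A + 1I)v = 0 gives the eigenspace spanned by (15, 6).
With v_1 = 15, v = (15, 6), so v_2 = 6.

6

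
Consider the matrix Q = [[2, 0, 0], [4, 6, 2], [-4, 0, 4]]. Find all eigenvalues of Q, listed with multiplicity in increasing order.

Characteristic polynomial: p(λ) = λ^3 - 12λ^2 + 44λ - 48 = (λ - 6)(λ - 4)(λ - 2).
Roots (with multiplicity): 2, 4, 6.

2, 4, 6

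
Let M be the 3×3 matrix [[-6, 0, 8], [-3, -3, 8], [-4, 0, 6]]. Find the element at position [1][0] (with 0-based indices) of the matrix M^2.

-5

Characteristic polynomial: s^3 + 3s^2 - 4s - 12 = (s - 2)(s + 2)(s + 3), so the eigenvalues are -3, -2, 2.
s=2: eigenvector (-1, -1, -1).
s=-3: eigenvector (0, 1, 0).
s=-2: eigenvector (2, 2, 1).
P = [[-1, 0, 2], [-1, 1, 2], [-1, 0, 1]], D = diag(2, -3, -2), P⁻¹ = [[1, 0, -2], [-1, 1, 0], [1, 0, -1]].
M² = P·diag(4, 9, 4)·P⁻¹ = [[4, 0, 0], [-5, 9, 0], [0, 0, 4]].
The requested entry is -5.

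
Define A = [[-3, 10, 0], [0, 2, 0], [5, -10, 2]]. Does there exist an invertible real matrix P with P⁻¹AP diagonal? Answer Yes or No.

Characteristic polynomial: p(t) = t^3 - t^2 - 8t + 12 = (t - 2)^2(t + 3).
t = 2 has algebraic multiplicity 2; rank(A − 2I) = 1, so geometric multiplicity = 2.
Every eigenvalue has geometric = algebraic multiplicity, so A is diagonalizable.

Yes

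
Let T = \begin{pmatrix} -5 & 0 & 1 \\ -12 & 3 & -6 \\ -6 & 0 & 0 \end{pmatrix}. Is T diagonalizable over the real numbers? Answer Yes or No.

Characteristic polynomial: p(s) = s^3 + 2s^2 - 9s - 18 = (s - 3)(s + 2)(s + 3).
All 3 eigenvalues are distinct, so T is diagonalizable.

Yes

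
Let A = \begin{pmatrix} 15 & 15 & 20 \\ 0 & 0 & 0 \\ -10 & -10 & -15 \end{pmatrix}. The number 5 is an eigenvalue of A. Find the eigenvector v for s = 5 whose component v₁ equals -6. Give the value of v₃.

3

A − 5I = [[10, 15, 20], [0, -5, 0], [-10, -10, -20]].
Solving (A − 5I)v = 0 gives the eigenspace spanned by (-6, 0, 3).
With v₁ = -6, v = (-6, 0, 3), so v₃ = 3.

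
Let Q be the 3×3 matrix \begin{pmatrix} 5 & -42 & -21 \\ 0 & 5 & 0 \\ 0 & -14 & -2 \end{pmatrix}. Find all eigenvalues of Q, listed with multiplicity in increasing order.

Characteristic polynomial: p(μ) = μ^3 - 8μ^2 + 5μ + 50 = (μ - 5)^2(μ + 2).
Roots (with multiplicity): -2, 5, 5.

-2, 5, 5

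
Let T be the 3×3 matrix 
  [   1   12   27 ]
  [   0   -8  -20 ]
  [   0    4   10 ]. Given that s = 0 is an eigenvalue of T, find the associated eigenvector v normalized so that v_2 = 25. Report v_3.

T = [[1, 12, 27], [0, -8, -20], [0, 4, 10]].
Solving (T)v = 0 gives the eigenspace spanned by (-30, 25, -10).
With v_2 = 25, v = (-30, 25, -10), so v_3 = -10.

-10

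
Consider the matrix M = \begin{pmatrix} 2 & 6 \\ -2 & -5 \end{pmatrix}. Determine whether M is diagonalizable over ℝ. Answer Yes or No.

Characteristic polynomial: p(s) = s^2 + 3s + 2 = (s + 1)(s + 2).
All 2 eigenvalues are distinct, so M is diagonalizable.

Yes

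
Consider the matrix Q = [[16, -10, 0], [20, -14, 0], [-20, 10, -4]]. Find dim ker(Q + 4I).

Q + 4I = [[20, -10, 0], [20, -10, 0], [-20, 10, 0]].
This matrix has rank 1, so its null space has dimension 3 − 1 = 2.

2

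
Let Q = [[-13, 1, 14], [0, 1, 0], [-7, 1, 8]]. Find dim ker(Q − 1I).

1

Q − 1I = [[-14, 1, 14], [0, 0, 0], [-7, 1, 7]].
This matrix has rank 2, so its null space has dimension 3 − 2 = 1.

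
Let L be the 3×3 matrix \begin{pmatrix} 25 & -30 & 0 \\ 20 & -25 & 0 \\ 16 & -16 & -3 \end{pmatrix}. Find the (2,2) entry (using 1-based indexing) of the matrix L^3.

Characteristic polynomial: s^3 + 3s^2 - 25s - 75 = (s - 5)(s + 3)(s + 5), so the eigenvalues are -5, -3, 5.
s=-3: eigenvector (0, 0, 1).
s=5: eigenvector (-3, -2, -2).
s=-5: eigenvector (1, 1, 0).
P = [[0, -3, 1], [0, -2, 1], [1, -2, 0]], D = diag(-3, 5, -5), P⁻¹ = [[-2, 2, 1], [-1, 1, 0], [-2, 3, 0]].
L³ = P·diag(-27, 125, -125)·P⁻¹ = [[625, -750, 0], [500, -625, 0], [304, -304, -27]].
The requested entry is -625.

-625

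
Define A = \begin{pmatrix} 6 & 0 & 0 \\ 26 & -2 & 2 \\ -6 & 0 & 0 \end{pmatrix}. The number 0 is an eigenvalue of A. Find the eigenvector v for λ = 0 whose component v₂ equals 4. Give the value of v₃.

A = [[6, 0, 0], [26, -2, 2], [-6, 0, 0]].
Solving (A)v = 0 gives the eigenspace spanned by (0, 4, 4).
With v₂ = 4, v = (0, 4, 4), so v₃ = 4.

4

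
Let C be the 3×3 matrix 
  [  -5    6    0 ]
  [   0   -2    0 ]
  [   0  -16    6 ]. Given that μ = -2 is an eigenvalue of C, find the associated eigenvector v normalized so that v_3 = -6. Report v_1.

-6

C + 2I = [[-3, 6, 0], [0, 0, 0], [0, -16, 8]].
Solving (C + 2I)v = 0 gives the eigenspace spanned by (-6, -3, -6).
With v_3 = -6, v = (-6, -3, -6), so v_1 = -6.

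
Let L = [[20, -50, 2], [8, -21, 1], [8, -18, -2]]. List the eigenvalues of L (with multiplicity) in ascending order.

-4, -3, 4

Characteristic polynomial: p(μ) = μ^3 + 3μ^2 - 16μ - 48 = (μ - 4)(μ + 3)(μ + 4).
Roots (with multiplicity): -4, -3, 4.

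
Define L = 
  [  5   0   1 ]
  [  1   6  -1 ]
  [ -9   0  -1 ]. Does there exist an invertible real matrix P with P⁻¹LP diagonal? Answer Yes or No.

No

Characteristic polynomial: p(μ) = μ^3 - 10μ^2 + 28μ - 24 = (μ - 6)(μ - 2)^2.
μ = 2 has algebraic multiplicity 2; rank(L − 2I) = 2, so geometric multiplicity = 1.
Geometric multiplicity < algebraic multiplicity, so L is not diagonalizable.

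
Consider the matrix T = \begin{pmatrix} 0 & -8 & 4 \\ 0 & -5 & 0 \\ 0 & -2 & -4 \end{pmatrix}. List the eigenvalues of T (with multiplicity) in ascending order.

-5, -4, 0

Characteristic polynomial: p(s) = s^3 + 9s^2 + 20s = s(s + 4)(s + 5).
Roots (with multiplicity): -5, -4, 0.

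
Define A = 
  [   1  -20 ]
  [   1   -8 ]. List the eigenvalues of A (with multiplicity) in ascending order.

-4, -3

Characteristic polynomial: p(s) = s^2 + 7s + 12 = (s + 3)(s + 4).
Roots (with multiplicity): -4, -3.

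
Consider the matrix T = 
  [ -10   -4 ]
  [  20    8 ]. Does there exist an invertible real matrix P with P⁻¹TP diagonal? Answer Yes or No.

Yes

Characteristic polynomial: p(r) = r^2 + 2r = r(r + 2).
All 2 eigenvalues are distinct, so T is diagonalizable.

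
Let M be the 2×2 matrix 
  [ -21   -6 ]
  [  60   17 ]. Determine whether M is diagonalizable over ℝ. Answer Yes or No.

Characteristic polynomial: p(s) = s^2 + 4s + 3 = (s + 1)(s + 3).
All 2 eigenvalues are distinct, so M is diagonalizable.

Yes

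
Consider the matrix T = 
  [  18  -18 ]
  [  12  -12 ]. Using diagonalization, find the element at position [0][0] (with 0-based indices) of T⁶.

139968

Characteristic polynomial: s^2 - 6s = s(s - 6), so the eigenvalues are 0, 6.
s=0: eigenvector (1, 1).
s=6: eigenvector (3, 2).
P = [[1, 3], [1, 2]], D = diag(0, 6), P⁻¹ = [[-2, 3], [1, -1]].
T⁶ = P·diag(0, 46656)·P⁻¹ = [[139968, -139968], [93312, -93312]].
The requested entry is 139968.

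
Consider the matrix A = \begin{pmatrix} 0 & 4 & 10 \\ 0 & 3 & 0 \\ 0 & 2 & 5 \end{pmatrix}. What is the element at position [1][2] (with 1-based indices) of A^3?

Characteristic polynomial: t^3 - 8t^2 + 15t = t(t - 5)(t - 3), so the eigenvalues are 0, 3, 5.
t=0: eigenvector (1, 0, 0).
t=3: eigenvector (-2, 1, -1).
t=5: eigenvector (2, 0, 1).
P = [[1, -2, 2], [0, 1, 0], [0, -1, 1]], D = diag(0, 3, 5), P⁻¹ = [[1, 0, -2], [0, 1, 0], [0, 1, 1]].
A³ = P·diag(0, 27, 125)·P⁻¹ = [[0, 196, 250], [0, 27, 0], [0, 98, 125]].
The requested entry is 196.

196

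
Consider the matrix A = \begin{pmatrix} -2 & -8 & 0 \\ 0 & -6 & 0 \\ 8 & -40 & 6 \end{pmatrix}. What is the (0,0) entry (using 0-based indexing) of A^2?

Characteristic polynomial: s^3 + 2s^2 - 36s - 72 = (s - 6)(s + 2)(s + 6), so the eigenvalues are -6, -2, 6.
s=-6: eigenvector (2, 1, 2).
s=-2: eigenvector (1, 0, -1).
s=6: eigenvector (0, 0, 1).
P = [[2, 1, 0], [1, 0, 0], [2, -1, 1]], D = diag(-6, -2, 6), P⁻¹ = [[0, 1, 0], [1, -2, 0], [1, -4, 1]].
A² = P·diag(36, 4, 36)·P⁻¹ = [[4, 64, 0], [0, 36, 0], [32, -64, 36]].
The requested entry is 4.

4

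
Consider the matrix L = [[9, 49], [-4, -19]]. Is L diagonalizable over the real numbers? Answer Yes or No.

Characteristic polynomial: p(s) = s^2 + 10s + 25 = (s + 5)^2.
s = -5 has algebraic multiplicity 2; rank(L + 5I) = 1, so geometric multiplicity = 1.
Geometric multiplicity < algebraic multiplicity, so L is not diagonalizable.

No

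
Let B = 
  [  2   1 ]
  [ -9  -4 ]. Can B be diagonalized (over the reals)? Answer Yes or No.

No

Characteristic polynomial: p(s) = s^2 + 2s + 1 = (s + 1)^2.
s = -1 has algebraic multiplicity 2; rank(B + 1I) = 1, so geometric multiplicity = 1.
Geometric multiplicity < algebraic multiplicity, so B is not diagonalizable.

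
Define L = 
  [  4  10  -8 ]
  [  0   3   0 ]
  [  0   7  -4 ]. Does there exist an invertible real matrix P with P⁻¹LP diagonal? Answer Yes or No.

Yes

Characteristic polynomial: p(μ) = μ^3 - 3μ^2 - 16μ + 48 = (μ - 4)(μ - 3)(μ + 4).
All 3 eigenvalues are distinct, so L is diagonalizable.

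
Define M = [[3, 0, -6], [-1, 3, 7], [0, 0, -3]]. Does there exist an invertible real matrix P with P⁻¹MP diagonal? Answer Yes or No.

Characteristic polynomial: p(μ) = μ^3 - 3μ^2 - 9μ + 27 = (μ - 3)^2(μ + 3).
μ = 3 has algebraic multiplicity 2; rank(M − 3I) = 2, so geometric multiplicity = 1.
Geometric multiplicity < algebraic multiplicity, so M is not diagonalizable.

No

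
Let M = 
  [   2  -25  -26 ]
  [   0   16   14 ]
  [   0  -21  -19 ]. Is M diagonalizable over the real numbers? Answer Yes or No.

Characteristic polynomial: p(r) = r^3 + r^2 - 16r + 20 = (r - 2)^2(r + 5).
r = 2 has algebraic multiplicity 2; rank(M − 2I) = 2, so geometric multiplicity = 1.
Geometric multiplicity < algebraic multiplicity, so M is not diagonalizable.

No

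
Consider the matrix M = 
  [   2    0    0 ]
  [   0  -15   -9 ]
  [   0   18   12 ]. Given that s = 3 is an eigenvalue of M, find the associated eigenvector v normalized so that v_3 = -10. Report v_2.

M − 3I = [[-1, 0, 0], [0, -18, -9], [0, 18, 9]].
Solving (M − 3I)v = 0 gives the eigenspace spanned by (0, 5, -10).
With v_3 = -10, v = (0, 5, -10), so v_2 = 5.

5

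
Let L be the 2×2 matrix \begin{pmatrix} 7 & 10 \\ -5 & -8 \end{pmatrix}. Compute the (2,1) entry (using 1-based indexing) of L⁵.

Characteristic polynomial: s^2 + s - 6 = (s - 2)(s + 3), so the eigenvalues are -3, 2.
s=-3: eigenvector (1, -1).
s=2: eigenvector (2, -1).
P = [[1, 2], [-1, -1]], D = diag(-3, 2), P⁻¹ = [[-1, -2], [1, 1]].
L⁵ = P·diag(-243, 32)·P⁻¹ = [[307, 550], [-275, -518]].
The requested entry is -275.

-275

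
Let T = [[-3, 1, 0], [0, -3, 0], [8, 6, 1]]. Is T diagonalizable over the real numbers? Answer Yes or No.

Characteristic polynomial: p(s) = s^3 + 5s^2 + 3s - 9 = (s - 1)(s + 3)^2.
s = -3 has algebraic multiplicity 2; rank(T + 3I) = 2, so geometric multiplicity = 1.
Geometric multiplicity < algebraic multiplicity, so T is not diagonalizable.

No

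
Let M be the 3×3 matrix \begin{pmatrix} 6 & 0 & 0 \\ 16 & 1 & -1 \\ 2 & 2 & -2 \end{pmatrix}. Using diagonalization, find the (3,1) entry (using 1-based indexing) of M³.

212

Characteristic polynomial: r^3 - 5r^2 - 6r = r(r - 6)(r + 1), so the eigenvalues are -1, 0, 6.
r=6: eigenvector (1, 3, 1).
r=-1: eigenvector (0, -1, -2).
r=0: eigenvector (0, 1, 1).
P = [[1, 0, 0], [3, -1, 1], [1, -2, 1]], D = diag(6, -1, 0), P⁻¹ = [[1, 0, 0], [-2, 1, -1], [-5, 2, -1]].
M³ = P·diag(216, -1, 0)·P⁻¹ = [[216, 0, 0], [646, 1, -1], [212, 2, -2]].
The requested entry is 212.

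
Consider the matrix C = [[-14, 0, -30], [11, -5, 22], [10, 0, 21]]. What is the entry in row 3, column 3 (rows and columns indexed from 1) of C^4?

Characteristic polynomial: s^3 - 2s^2 - 29s + 30 = (s - 6)(s - 1)(s + 5), so the eigenvalues are -5, 1, 6.
s=6: eigenvector (-3, 1, 2).
s=-5: eigenvector (0, 1, 0).
s=1: eigenvector (-2, 0, 1).
P = [[-3, 0, -2], [1, 1, 0], [2, 0, 1]], D = diag(6, -5, 1), P⁻¹ = [[1, 0, 2], [-1, 1, -2], [-2, 0, -3]].
C⁴ = P·diag(1296, 625, 1)·P⁻¹ = [[-3884, 0, -7770], [671, 625, 1342], [2590, 0, 5181]].
The requested entry is 5181.

5181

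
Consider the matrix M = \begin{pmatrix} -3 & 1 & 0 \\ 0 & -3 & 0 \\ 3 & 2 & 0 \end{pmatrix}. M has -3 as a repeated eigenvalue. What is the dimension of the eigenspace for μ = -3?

1

M + 3I = [[0, 1, 0], [0, 0, 0], [3, 2, 3]].
This matrix has rank 2, so its null space has dimension 3 − 2 = 1.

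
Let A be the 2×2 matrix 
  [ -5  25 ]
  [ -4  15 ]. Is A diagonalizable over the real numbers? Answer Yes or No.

No

Characteristic polynomial: p(μ) = μ^2 - 10μ + 25 = (μ - 5)^2.
μ = 5 has algebraic multiplicity 2; rank(A − 5I) = 1, so geometric multiplicity = 1.
Geometric multiplicity < algebraic multiplicity, so A is not diagonalizable.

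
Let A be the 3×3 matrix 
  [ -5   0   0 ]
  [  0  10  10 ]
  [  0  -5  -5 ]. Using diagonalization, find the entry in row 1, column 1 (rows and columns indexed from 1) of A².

25

Characteristic polynomial: μ^3 - 25μ = μ(μ - 5)(μ + 5), so the eigenvalues are -5, 0, 5.
μ=0: eigenvector (0, 1, -1).
μ=-5: eigenvector (1, 0, 0).
μ=5: eigenvector (0, 2, -1).
P = [[0, 1, 0], [1, 0, 2], [-1, 0, -1]], D = diag(0, -5, 5), P⁻¹ = [[0, -1, -2], [1, 0, 0], [0, 1, 1]].
A² = P·diag(0, 25, 25)·P⁻¹ = [[25, 0, 0], [0, 50, 50], [0, -25, -25]].
The requested entry is 25.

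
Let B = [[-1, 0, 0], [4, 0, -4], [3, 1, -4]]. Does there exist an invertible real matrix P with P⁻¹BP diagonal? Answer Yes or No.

Characteristic polynomial: p(λ) = λ^3 + 5λ^2 + 8λ + 4 = (λ + 1)(λ + 2)^2.
λ = -2 has algebraic multiplicity 2; rank(B + 2I) = 2, so geometric multiplicity = 1.
Geometric multiplicity < algebraic multiplicity, so B is not diagonalizable.

No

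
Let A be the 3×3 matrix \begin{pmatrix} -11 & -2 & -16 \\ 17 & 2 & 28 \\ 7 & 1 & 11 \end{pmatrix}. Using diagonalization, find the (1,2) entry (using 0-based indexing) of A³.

Characteristic polynomial: s^3 - 2s^2 - 3s = s(s - 3)(s + 1), so the eigenvalues are -1, 0, 3.
s=3: eigenvector (-3, 5, 2).
s=-1: eigenvector (-2, 2, 1).
s=0: eigenvector (-2, 3, 1).
P = [[-3, -2, -2], [5, 2, 3], [2, 1, 1]], D = diag(3, -1, 0), P⁻¹ = [[1, 0, 2], [-1, -1, 1], [-1, 1, -4]].
A³ = P·diag(27, -1, 0)·P⁻¹ = [[-83, -2, -160], [137, 2, 268], [55, 1, 107]].
The requested entry is 268.

268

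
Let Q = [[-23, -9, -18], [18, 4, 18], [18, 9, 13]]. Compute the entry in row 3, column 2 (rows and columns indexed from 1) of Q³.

189

Characteristic polynomial: s^3 + 6s^2 - 15s - 100 = (s - 4)(s + 5)^2, so the eigenvalues are -5, -5, 4.
s=-5: eigenvector (1, -2, 0).
s=-5: eigenvector (1, 0, -1).
s=4: eigenvector (-1, 1, 1).
P = [[1, 1, -1], [-2, 0, 1], [0, -1, 1]], D = diag(-5, -5, 4), P⁻¹ = [[1, 0, 1], [2, 1, 1], [2, 1, 2]].
Q³ = P·diag(-125, -125, 64)·P⁻¹ = [[-503, -189, -378], [378, 64, 378], [378, 189, 253]].
The requested entry is 189.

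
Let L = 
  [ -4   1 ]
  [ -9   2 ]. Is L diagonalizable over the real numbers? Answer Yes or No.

No

Characteristic polynomial: p(t) = t^2 + 2t + 1 = (t + 1)^2.
t = -1 has algebraic multiplicity 2; rank(L + 1I) = 1, so geometric multiplicity = 1.
Geometric multiplicity < algebraic multiplicity, so L is not diagonalizable.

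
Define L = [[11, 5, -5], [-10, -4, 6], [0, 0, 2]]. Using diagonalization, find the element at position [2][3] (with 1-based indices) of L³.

222

Characteristic polynomial: λ^3 - 9λ^2 + 20λ - 12 = (λ - 6)(λ - 2)(λ - 1), so the eigenvalues are 1, 2, 6.
λ=1: eigenvector (-1, 2, 0).
λ=6: eigenvector (-1, 1, 0).
λ=2: eigenvector (0, 1, 1).
P = [[-1, -1, 0], [2, 1, 1], [0, 0, 1]], D = diag(1, 6, 2), P⁻¹ = [[1, 1, -1], [-2, -1, 1], [0, 0, 1]].
L³ = P·diag(1, 216, 8)·P⁻¹ = [[431, 215, -215], [-430, -214, 222], [0, 0, 8]].
The requested entry is 222.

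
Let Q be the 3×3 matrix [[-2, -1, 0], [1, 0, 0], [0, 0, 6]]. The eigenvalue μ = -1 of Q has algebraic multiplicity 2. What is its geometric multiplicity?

1

Q + 1I = [[-1, -1, 0], [1, 1, 0], [0, 0, 7]].
This matrix has rank 2, so its null space has dimension 3 − 2 = 1.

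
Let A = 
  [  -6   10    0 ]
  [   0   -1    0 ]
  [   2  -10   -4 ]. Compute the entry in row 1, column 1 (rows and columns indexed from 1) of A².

Characteristic polynomial: μ^3 + 11μ^2 + 34μ + 24 = (μ + 1)(μ + 4)(μ + 6), so the eigenvalues are -6, -4, -1.
μ=-1: eigenvector (2, 1, -2).
μ=-6: eigenvector (1, 0, -1).
μ=-4: eigenvector (0, 0, 1).
P = [[2, 1, 0], [1, 0, 0], [-2, -1, 1]], D = diag(-1, -6, -4), P⁻¹ = [[0, 1, 0], [1, -2, 0], [1, 0, 1]].
A² = P·diag(1, 36, 16)·P⁻¹ = [[36, -70, 0], [0, 1, 0], [-20, 70, 16]].
The requested entry is 36.

36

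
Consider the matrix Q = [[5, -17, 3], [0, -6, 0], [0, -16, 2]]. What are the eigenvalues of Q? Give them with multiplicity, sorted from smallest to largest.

-6, 2, 5

Characteristic polynomial: p(t) = t^3 - t^2 - 32t + 60 = (t - 5)(t - 2)(t + 6).
Roots (with multiplicity): -6, 2, 5.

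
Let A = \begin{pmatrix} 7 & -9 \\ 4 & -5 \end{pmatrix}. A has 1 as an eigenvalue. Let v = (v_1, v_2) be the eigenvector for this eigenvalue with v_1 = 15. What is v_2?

10

A − 1I = [[6, -9], [4, -6]].
Solving (A − 1I)v = 0 gives the eigenspace spanned by (15, 10).
With v_1 = 15, v = (15, 10), so v_2 = 10.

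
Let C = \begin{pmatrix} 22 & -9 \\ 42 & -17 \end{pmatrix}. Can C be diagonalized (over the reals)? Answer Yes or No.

Characteristic polynomial: p(t) = t^2 - 5t + 4 = (t - 4)(t - 1).
All 2 eigenvalues are distinct, so C is diagonalizable.

Yes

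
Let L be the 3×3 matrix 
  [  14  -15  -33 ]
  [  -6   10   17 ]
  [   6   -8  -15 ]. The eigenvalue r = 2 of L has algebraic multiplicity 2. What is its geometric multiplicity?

1

L − 2I = [[12, -15, -33], [-6, 8, 17], [6, -8, -17]].
This matrix has rank 2, so its null space has dimension 3 − 2 = 1.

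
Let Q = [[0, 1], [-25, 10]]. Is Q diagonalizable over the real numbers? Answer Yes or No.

No

Characteristic polynomial: p(λ) = λ^2 - 10λ + 25 = (λ - 5)^2.
λ = 5 has algebraic multiplicity 2; rank(Q − 5I) = 1, so geometric multiplicity = 1.
Geometric multiplicity < algebraic multiplicity, so Q is not diagonalizable.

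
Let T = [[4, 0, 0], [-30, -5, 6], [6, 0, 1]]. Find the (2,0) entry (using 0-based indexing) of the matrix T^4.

Characteristic polynomial: λ^3 - 21λ + 20 = (λ - 4)(λ - 1)(λ + 5), so the eigenvalues are -5, 1, 4.
λ=1: eigenvector (0, 1, 1).
λ=-5: eigenvector (0, 1, 0).
λ=4: eigenvector (1, -2, 2).
P = [[0, 0, 1], [1, 1, -2], [1, 0, 2]], D = diag(1, -5, 4), P⁻¹ = [[-2, 0, 1], [4, 1, -1], [1, 0, 0]].
T⁴ = P·diag(1, 625, 256)·P⁻¹ = [[256, 0, 0], [1986, 625, -624], [510, 0, 1]].
The requested entry is 510.

510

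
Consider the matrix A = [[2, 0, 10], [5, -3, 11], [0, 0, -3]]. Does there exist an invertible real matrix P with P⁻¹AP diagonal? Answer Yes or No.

No

Characteristic polynomial: p(λ) = λ^3 + 4λ^2 - 3λ - 18 = (λ - 2)(λ + 3)^2.
λ = -3 has algebraic multiplicity 2; rank(A + 3I) = 2, so geometric multiplicity = 1.
Geometric multiplicity < algebraic multiplicity, so A is not diagonalizable.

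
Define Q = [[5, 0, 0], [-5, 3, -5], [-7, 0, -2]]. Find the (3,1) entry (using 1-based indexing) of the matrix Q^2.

-21

Characteristic polynomial: t^3 - 6t^2 - t + 30 = (t - 5)(t - 3)(t + 2), so the eigenvalues are -2, 3, 5.
t=3: eigenvector (0, 1, 0).
t=5: eigenvector (1, 0, -1).
t=-2: eigenvector (0, 1, 1).
P = [[0, 1, 0], [1, 0, 1], [0, -1, 1]], D = diag(3, 5, -2), P⁻¹ = [[-1, 1, -1], [1, 0, 0], [1, 0, 1]].
Q² = P·diag(9, 25, 4)·P⁻¹ = [[25, 0, 0], [-5, 9, -5], [-21, 0, 4]].
The requested entry is -21.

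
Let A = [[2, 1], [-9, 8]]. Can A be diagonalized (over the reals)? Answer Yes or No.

No

Characteristic polynomial: p(s) = s^2 - 10s + 25 = (s - 5)^2.
s = 5 has algebraic multiplicity 2; rank(A − 5I) = 1, so geometric multiplicity = 1.
Geometric multiplicity < algebraic multiplicity, so A is not diagonalizable.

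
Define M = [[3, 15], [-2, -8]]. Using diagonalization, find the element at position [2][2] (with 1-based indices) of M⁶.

4054

Characteristic polynomial: t^2 + 5t + 6 = (t + 2)(t + 3), so the eigenvalues are -3, -2.
t=-3: eigenvector (-5, 2).
t=-2: eigenvector (-3, 1).
P = [[-5, -3], [2, 1]], D = diag(-3, -2), P⁻¹ = [[1, 3], [-2, -5]].
M⁶ = P·diag(729, 64)·P⁻¹ = [[-3261, -9975], [1330, 4054]].
The requested entry is 4054.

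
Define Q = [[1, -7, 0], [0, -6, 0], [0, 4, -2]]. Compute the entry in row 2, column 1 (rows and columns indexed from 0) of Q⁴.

-1280

Characteristic polynomial: λ^3 + 7λ^2 + 4λ - 12 = (λ - 1)(λ + 2)(λ + 6), so the eigenvalues are -6, -2, 1.
λ=1: eigenvector (1, 0, 0).
λ=-6: eigenvector (1, 1, -1).
λ=-2: eigenvector (0, 0, 1).
P = [[1, 1, 0], [0, 1, 0], [0, -1, 1]], D = diag(1, -6, -2), P⁻¹ = [[1, -1, 0], [0, 1, 0], [0, 1, 1]].
Q⁴ = P·diag(1, 1296, 16)·P⁻¹ = [[1, 1295, 0], [0, 1296, 0], [0, -1280, 16]].
The requested entry is -1280.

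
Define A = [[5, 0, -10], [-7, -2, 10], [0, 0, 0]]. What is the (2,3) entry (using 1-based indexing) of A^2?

50

Characteristic polynomial: μ^3 - 3μ^2 - 10μ = μ(μ - 5)(μ + 2), so the eigenvalues are -2, 0, 5.
μ=0: eigenvector (2, -2, 1).
μ=-2: eigenvector (0, 1, 0).
μ=5: eigenvector (1, -1, 0).
P = [[2, 0, 1], [-2, 1, -1], [1, 0, 0]], D = diag(0, -2, 5), P⁻¹ = [[0, 0, 1], [1, 1, 0], [1, 0, -2]].
A² = P·diag(0, 4, 25)·P⁻¹ = [[25, 0, -50], [-21, 4, 50], [0, 0, 0]].
The requested entry is 50.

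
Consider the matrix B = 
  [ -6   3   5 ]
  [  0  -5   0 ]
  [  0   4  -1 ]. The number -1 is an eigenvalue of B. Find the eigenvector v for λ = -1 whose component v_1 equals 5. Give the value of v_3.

B + 1I = [[-5, 3, 5], [0, -4, 0], [0, 4, 0]].
Solving (B + 1I)v = 0 gives the eigenspace spanned by (5, 0, 5).
With v_1 = 5, v = (5, 0, 5), so v_3 = 5.

5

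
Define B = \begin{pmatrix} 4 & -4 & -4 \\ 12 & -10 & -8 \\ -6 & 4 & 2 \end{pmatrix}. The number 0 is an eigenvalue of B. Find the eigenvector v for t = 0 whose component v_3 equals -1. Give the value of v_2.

2

B = [[4, -4, -4], [12, -10, -8], [-6, 4, 2]].
Solving (B)v = 0 gives the eigenspace spanned by (1, 2, -1).
With v_3 = -1, v = (1, 2, -1), so v_2 = 2.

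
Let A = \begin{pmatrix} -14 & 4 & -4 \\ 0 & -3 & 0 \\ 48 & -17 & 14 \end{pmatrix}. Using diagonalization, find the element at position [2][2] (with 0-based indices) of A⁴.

Characteristic polynomial: μ^3 + 3μ^2 - 4μ - 12 = (μ - 2)(μ + 2)(μ + 3), so the eigenvalues are -3, -2, 2.
μ=2: eigenvector (-1, 0, 4).
μ=-3: eigenvector (0, 1, 1).
μ=-2: eigenvector (-1, 0, 3).
P = [[-1, 0, -1], [0, 1, 0], [4, 1, 3]], D = diag(2, -3, -2), P⁻¹ = [[3, -1, 1], [0, 1, 0], [-4, 1, -1]].
A⁴ = P·diag(16, 81, 16)·P⁻¹ = [[16, 0, 0], [0, 81, 0], [0, 65, 16]].
The requested entry is 16.

16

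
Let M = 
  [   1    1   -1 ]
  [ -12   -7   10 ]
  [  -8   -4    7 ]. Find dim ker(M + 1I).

1

M + 1I = [[2, 1, -1], [-12, -6, 10], [-8, -4, 8]].
This matrix has rank 2, so its null space has dimension 3 − 2 = 1.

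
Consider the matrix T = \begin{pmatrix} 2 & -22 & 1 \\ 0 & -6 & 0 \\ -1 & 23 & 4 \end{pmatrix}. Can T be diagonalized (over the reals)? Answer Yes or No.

Characteristic polynomial: p(λ) = λ^3 - 27λ + 54 = (λ - 3)^2(λ + 6).
λ = 3 has algebraic multiplicity 2; rank(T − 3I) = 2, so geometric multiplicity = 1.
Geometric multiplicity < algebraic multiplicity, so T is not diagonalizable.

No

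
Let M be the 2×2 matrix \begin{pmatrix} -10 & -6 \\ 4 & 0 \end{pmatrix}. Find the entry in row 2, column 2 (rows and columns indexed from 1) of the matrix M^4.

-1824

Characteristic polynomial: μ^2 + 10μ + 24 = (μ + 4)(μ + 6), so the eigenvalues are -6, -4.
μ=-6: eigenvector (3, -2).
μ=-4: eigenvector (-1, 1).
P = [[3, -1], [-2, 1]], D = diag(-6, -4), P⁻¹ = [[1, 1], [2, 3]].
M⁴ = P·diag(1296, 256)·P⁻¹ = [[3376, 3120], [-2080, -1824]].
The requested entry is -1824.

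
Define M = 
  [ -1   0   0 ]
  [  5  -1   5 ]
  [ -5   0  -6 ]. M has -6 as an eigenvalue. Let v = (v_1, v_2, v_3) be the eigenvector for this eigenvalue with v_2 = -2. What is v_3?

2

M + 6I = [[5, 0, 0], [5, 5, 5], [-5, 0, 0]].
Solving (M + 6I)v = 0 gives the eigenspace spanned by (0, -2, 2).
With v_2 = -2, v = (0, -2, 2), so v_3 = 2.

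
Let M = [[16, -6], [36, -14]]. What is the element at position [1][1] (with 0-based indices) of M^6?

-8000

Characteristic polynomial: μ^2 - 2μ - 8 = (μ - 4)(μ + 2), so the eigenvalues are -2, 4.
μ=4: eigenvector (1, 2).
μ=-2: eigenvector (1, 3).
P = [[1, 1], [2, 3]], D = diag(4, -2), P⁻¹ = [[3, -1], [-2, 1]].
M⁶ = P·diag(4096, 64)·P⁻¹ = [[12160, -4032], [24192, -8000]].
The requested entry is -8000.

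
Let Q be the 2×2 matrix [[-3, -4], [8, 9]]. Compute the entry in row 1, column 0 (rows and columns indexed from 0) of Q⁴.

1248

Characteristic polynomial: μ^2 - 6μ + 5 = (μ - 5)(μ - 1), so the eigenvalues are 1, 5.
μ=5: eigenvector (1, -2).
μ=1: eigenvector (1, -1).
P = [[1, 1], [-2, -1]], D = diag(5, 1), P⁻¹ = [[-1, -1], [2, 1]].
Q⁴ = P·diag(625, 1)·P⁻¹ = [[-623, -624], [1248, 1249]].
The requested entry is 1248.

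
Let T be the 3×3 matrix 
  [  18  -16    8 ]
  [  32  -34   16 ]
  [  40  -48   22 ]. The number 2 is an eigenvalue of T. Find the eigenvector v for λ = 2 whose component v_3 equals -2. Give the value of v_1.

1

T − 2I = [[16, -16, 8], [32, -36, 16], [40, -48, 20]].
Solving (T − 2I)v = 0 gives the eigenspace spanned by (1, 0, -2).
With v_3 = -2, v = (1, 0, -2), so v_1 = 1.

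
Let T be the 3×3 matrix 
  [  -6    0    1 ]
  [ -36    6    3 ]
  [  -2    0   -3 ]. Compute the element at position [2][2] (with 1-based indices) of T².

Characteristic polynomial: λ^3 + 3λ^2 - 34λ - 120 = (λ - 6)(λ + 4)(λ + 5), so the eigenvalues are -5, -4, 6.
λ=-4: eigenvector (1, 3, 2).
λ=6: eigenvector (0, 1, 0).
λ=-5: eigenvector (-1, -3, -1).
P = [[1, 0, -1], [3, 1, -3], [2, 0, -1]], D = diag(-4, 6, -5), P⁻¹ = [[-1, 0, 1], [-3, 1, 0], [-2, 0, 1]].
T² = P·diag(16, 36, 25)·P⁻¹ = [[34, 0, -9], [-6, 36, -27], [18, 0, 7]].
The requested entry is 36.

36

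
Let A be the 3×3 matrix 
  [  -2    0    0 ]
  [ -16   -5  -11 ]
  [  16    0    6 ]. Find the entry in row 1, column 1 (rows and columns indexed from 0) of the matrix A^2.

Characteristic polynomial: t^3 + t^2 - 32t - 60 = (t - 6)(t + 2)(t + 5), so the eigenvalues are -5, -2, 6.
t=-2: eigenvector (1, 2, -2).
t=-5: eigenvector (0, 1, 0).
t=6: eigenvector (0, -1, 1).
P = [[1, 0, 0], [2, 1, -1], [-2, 0, 1]], D = diag(-2, -5, 6), P⁻¹ = [[1, 0, 0], [0, 1, 1], [2, 0, 1]].
A² = P·diag(4, 25, 36)·P⁻¹ = [[4, 0, 0], [-64, 25, -11], [64, 0, 36]].
The requested entry is 25.

25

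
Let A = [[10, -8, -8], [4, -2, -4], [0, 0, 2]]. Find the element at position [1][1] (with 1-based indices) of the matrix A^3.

Characteristic polynomial: λ^3 - 10λ^2 + 28λ - 24 = (λ - 6)(λ - 2)^2, so the eigenvalues are 2, 2, 6.
λ=2: eigenvector (-1, -1, 0).
λ=6: eigenvector (2, 1, 0).
λ=2: eigenvector (0, -1, 1).
P = [[-1, 2, 0], [-1, 1, -1], [0, 0, 1]], D = diag(2, 6, 2), P⁻¹ = [[1, -2, -2], [1, -1, -1], [0, 0, 1]].
A³ = P·diag(8, 216, 8)·P⁻¹ = [[424, -416, -416], [208, -200, -208], [0, 0, 8]].
The requested entry is 424.

424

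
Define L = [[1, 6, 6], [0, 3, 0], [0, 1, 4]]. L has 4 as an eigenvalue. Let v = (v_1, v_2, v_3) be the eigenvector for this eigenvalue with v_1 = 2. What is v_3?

1

L − 4I = [[-3, 6, 6], [0, -1, 0], [0, 1, 0]].
Solving (L − 4I)v = 0 gives the eigenspace spanned by (2, 0, 1).
With v_1 = 2, v = (2, 0, 1), so v_3 = 1.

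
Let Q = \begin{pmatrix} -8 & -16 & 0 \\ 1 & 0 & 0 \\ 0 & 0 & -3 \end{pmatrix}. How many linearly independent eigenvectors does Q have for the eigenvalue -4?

1

Q + 4I = [[-4, -16, 0], [1, 4, 0], [0, 0, 1]].
This matrix has rank 2, so its null space has dimension 3 − 2 = 1.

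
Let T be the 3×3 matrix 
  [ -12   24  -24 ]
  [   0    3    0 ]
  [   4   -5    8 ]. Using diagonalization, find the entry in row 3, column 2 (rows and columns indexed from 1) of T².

41

Characteristic polynomial: s^3 + s^2 - 12s = s(s - 3)(s + 4), so the eigenvalues are -4, 0, 3.
s=-4: eigenvector (3, 0, -1).
s=3: eigenvector (0, 1, 1).
s=0: eigenvector (-2, 0, 1).
P = [[3, 0, -2], [0, 1, 0], [-1, 1, 1]], D = diag(-4, 3, 0), P⁻¹ = [[1, -2, 2], [0, 1, 0], [1, -3, 3]].
T² = P·diag(16, 9, 0)·P⁻¹ = [[48, -96, 96], [0, 9, 0], [-16, 41, -32]].
The requested entry is 41.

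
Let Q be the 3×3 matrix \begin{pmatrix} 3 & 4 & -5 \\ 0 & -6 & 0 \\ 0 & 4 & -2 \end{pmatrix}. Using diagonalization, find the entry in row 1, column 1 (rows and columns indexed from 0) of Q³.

Characteristic polynomial: μ^3 + 5μ^2 - 12μ - 36 = (μ - 3)(μ + 2)(μ + 6), so the eigenvalues are -6, -2, 3.
μ=-6: eigenvector (-1, 1, -1).
μ=3: eigenvector (1, 0, 0).
μ=-2: eigenvector (1, 0, 1).
P = [[-1, 1, 1], [1, 0, 0], [-1, 0, 1]], D = diag(-6, 3, -2), P⁻¹ = [[0, 1, 0], [1, 0, -1], [0, 1, 1]].
Q³ = P·diag(-216, 27, -8)·P⁻¹ = [[27, 208, -35], [0, -216, 0], [0, 208, -8]].
The requested entry is -216.

-216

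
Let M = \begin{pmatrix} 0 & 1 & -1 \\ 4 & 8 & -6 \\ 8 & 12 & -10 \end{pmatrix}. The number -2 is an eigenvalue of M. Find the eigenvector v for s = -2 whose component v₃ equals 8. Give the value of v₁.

M + 2I = [[2, 1, -1], [4, 10, -6], [8, 12, -8]].
Solving (M + 2I)v = 0 gives the eigenspace spanned by (2, 4, 8).
With v₃ = 8, v = (2, 4, 8), so v₁ = 2.

2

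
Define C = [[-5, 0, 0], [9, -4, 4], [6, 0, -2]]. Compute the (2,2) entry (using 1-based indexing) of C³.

-64

Characteristic polynomial: λ^3 + 11λ^2 + 38λ + 40 = (λ + 2)(λ + 4)(λ + 5), so the eigenvalues are -5, -4, -2.
λ=-5: eigenvector (1, -1, -2).
λ=-4: eigenvector (0, 1, 0).
λ=-2: eigenvector (0, 2, 1).
P = [[1, 0, 0], [-1, 1, 2], [-2, 0, 1]], D = diag(-5, -4, -2), P⁻¹ = [[1, 0, 0], [-3, 1, -2], [2, 0, 1]].
C³ = P·diag(-125, -64, -8)·P⁻¹ = [[-125, 0, 0], [285, -64, 112], [234, 0, -8]].
The requested entry is -64.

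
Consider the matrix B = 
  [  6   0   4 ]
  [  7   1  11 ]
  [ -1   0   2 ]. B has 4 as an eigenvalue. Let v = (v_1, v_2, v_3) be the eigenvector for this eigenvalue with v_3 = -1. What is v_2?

1

B − 4I = [[2, 0, 4], [7, -3, 11], [-1, 0, -2]].
Solving (B − 4I)v = 0 gives the eigenspace spanned by (2, 1, -1).
With v_3 = -1, v = (2, 1, -1), so v_2 = 1.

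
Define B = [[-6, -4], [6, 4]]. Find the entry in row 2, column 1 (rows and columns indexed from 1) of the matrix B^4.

-48

Characteristic polynomial: t^2 + 2t = t(t + 2), so the eigenvalues are -2, 0.
t=-2: eigenvector (-1, 1).
t=0: eigenvector (-2, 3).
P = [[-1, -2], [1, 3]], D = diag(-2, 0), P⁻¹ = [[-3, -2], [1, 1]].
B⁴ = P·diag(16, 0)·P⁻¹ = [[48, 32], [-48, -32]].
The requested entry is -48.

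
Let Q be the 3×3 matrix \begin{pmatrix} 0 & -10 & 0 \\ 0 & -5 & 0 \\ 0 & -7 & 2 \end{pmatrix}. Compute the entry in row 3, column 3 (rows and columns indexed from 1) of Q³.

Characteristic polynomial: s^3 + 3s^2 - 10s = s(s - 2)(s + 5), so the eigenvalues are -5, 0, 2.
s=0: eigenvector (1, 0, 0).
s=-5: eigenvector (2, 1, 1).
s=2: eigenvector (0, 0, 1).
P = [[1, 2, 0], [0, 1, 0], [0, 1, 1]], D = diag(0, -5, 2), P⁻¹ = [[1, -2, 0], [0, 1, 0], [0, -1, 1]].
Q³ = P·diag(0, -125, 8)·P⁻¹ = [[0, -250, 0], [0, -125, 0], [0, -133, 8]].
The requested entry is 8.

8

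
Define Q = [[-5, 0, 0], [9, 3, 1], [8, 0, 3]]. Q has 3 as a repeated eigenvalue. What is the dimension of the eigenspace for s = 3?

1

Q − 3I = [[-8, 0, 0], [9, 0, 1], [8, 0, 0]].
This matrix has rank 2, so its null space has dimension 3 − 2 = 1.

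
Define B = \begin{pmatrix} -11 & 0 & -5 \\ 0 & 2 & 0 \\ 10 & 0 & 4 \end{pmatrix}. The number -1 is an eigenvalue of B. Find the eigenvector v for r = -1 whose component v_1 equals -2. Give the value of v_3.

4

B + 1I = [[-10, 0, -5], [0, 3, 0], [10, 0, 5]].
Solving (B + 1I)v = 0 gives the eigenspace spanned by (-2, 0, 4).
With v_1 = -2, v = (-2, 0, 4), so v_3 = 4.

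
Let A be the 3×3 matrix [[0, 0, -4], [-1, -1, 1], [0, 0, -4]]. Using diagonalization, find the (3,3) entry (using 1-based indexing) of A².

Characteristic polynomial: μ^3 + 5μ^2 + 4μ = μ(μ + 1)(μ + 4), so the eigenvalues are -4, -1, 0.
μ=-1: eigenvector (0, 1, 0).
μ=0: eigenvector (1, -1, 0).
μ=-4: eigenvector (1, 0, 1).
P = [[0, 1, 1], [1, -1, 0], [0, 0, 1]], D = diag(-1, 0, -4), P⁻¹ = [[1, 1, -1], [1, 0, -1], [0, 0, 1]].
A² = P·diag(1, 0, 16)·P⁻¹ = [[0, 0, 16], [1, 1, -1], [0, 0, 16]].
The requested entry is 16.

16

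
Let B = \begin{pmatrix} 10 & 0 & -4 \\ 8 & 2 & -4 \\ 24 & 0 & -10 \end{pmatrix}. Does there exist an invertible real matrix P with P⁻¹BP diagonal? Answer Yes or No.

Characteristic polynomial: p(t) = t^3 - 2t^2 - 4t + 8 = (t - 2)^2(t + 2).
t = 2 has algebraic multiplicity 2; rank(B − 2I) = 1, so geometric multiplicity = 2.
Every eigenvalue has geometric = algebraic multiplicity, so B is diagonalizable.

Yes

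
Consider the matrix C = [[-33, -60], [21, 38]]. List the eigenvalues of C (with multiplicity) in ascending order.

Characteristic polynomial: p(μ) = μ^2 - 5μ + 6 = (μ - 3)(μ - 2).
Roots (with multiplicity): 2, 3.

2, 3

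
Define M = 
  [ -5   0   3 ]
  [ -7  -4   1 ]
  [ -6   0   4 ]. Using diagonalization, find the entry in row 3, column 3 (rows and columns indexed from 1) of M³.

Characteristic polynomial: μ^3 + 5μ^2 + 2μ - 8 = (μ - 1)(μ + 2)(μ + 4), so the eigenvalues are -4, -2, 1.
μ=1: eigenvector (-1, 1, -2).
μ=-2: eigenvector (1, -3, 1).
μ=-4: eigenvector (0, 1, 0).
P = [[-1, 1, 0], [1, -3, 1], [-2, 1, 0]], D = diag(1, -2, -4), P⁻¹ = [[1, 0, -1], [2, 0, -1], [5, 1, -2]].
M³ = P·diag(1, -8, -64)·P⁻¹ = [[-17, 0, 9], [-271, -64, 103], [-18, 0, 10]].
The requested entry is 10.

10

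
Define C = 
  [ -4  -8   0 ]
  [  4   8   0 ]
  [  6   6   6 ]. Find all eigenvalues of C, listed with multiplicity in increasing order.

0, 4, 6

Characteristic polynomial: p(λ) = λ^3 - 10λ^2 + 24λ = λ(λ - 6)(λ - 4).
Roots (with multiplicity): 0, 4, 6.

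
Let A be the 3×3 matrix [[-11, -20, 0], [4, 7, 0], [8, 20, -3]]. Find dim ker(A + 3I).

A + 3I = [[-8, -20, 0], [4, 10, 0], [8, 20, 0]].
This matrix has rank 1, so its null space has dimension 3 − 1 = 2.

2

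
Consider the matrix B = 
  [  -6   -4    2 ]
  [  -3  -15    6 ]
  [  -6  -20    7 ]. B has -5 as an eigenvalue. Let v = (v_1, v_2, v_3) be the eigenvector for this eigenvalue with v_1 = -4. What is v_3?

B + 5I = [[-1, -4, 2], [-3, -10, 6], [-6, -20, 12]].
Solving (B + 5I)v = 0 gives the eigenspace spanned by (-4, 0, -2).
With v_1 = -4, v = (-4, 0, -2), so v_3 = -2.

-2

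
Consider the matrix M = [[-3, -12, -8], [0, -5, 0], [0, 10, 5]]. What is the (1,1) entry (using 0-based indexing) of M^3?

-125

Characteristic polynomial: μ^3 + 3μ^2 - 25μ - 75 = (μ - 5)(μ + 3)(μ + 5), so the eigenvalues are -5, -3, 5.
μ=5: eigenvector (-1, 0, 1).
μ=-5: eigenvector (2, 1, -1).
μ=-3: eigenvector (1, 0, 0).
P = [[-1, 2, 1], [0, 1, 0], [1, -1, 0]], D = diag(5, -5, -3), P⁻¹ = [[0, 1, 1], [0, 1, 0], [1, -1, 1]].
M³ = P·diag(125, -125, -27)·P⁻¹ = [[-27, -348, -152], [0, -125, 0], [0, 250, 125]].
The requested entry is -125.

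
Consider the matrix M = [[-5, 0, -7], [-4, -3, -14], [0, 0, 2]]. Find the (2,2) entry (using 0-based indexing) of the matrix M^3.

8

Characteristic polynomial: t^3 + 6t^2 - t - 30 = (t - 2)(t + 3)(t + 5), so the eigenvalues are -5, -3, 2.
t=-5: eigenvector (1, 2, 0).
t=-3: eigenvector (0, 1, 0).
t=2: eigenvector (-1, -2, 1).
P = [[1, 0, -1], [2, 1, -2], [0, 0, 1]], D = diag(-5, -3, 2), P⁻¹ = [[1, 0, 1], [-2, 1, 0], [0, 0, 1]].
M³ = P·diag(-125, -27, 8)·P⁻¹ = [[-125, 0, -133], [-196, -27, -266], [0, 0, 8]].
The requested entry is 8.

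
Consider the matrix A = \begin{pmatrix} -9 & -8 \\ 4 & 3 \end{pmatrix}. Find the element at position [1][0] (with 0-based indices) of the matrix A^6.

Characteristic polynomial: s^2 + 6s + 5 = (s + 1)(s + 5), so the eigenvalues are -5, -1.
s=-5: eigenvector (2, -1).
s=-1: eigenvector (-1, 1).
P = [[2, -1], [-1, 1]], D = diag(-5, -1), P⁻¹ = [[1, 1], [1, 2]].
A⁶ = P·diag(15625, 1)·P⁻¹ = [[31249, 31248], [-15624, -15623]].
The requested entry is -15624.

-15624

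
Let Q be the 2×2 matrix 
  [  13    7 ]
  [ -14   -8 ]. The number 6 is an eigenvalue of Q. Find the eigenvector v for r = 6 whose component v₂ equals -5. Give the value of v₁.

5

Q − 6I = [[7, 7], [-14, -14]].
Solving (Q − 6I)v = 0 gives the eigenspace spanned by (5, -5).
With v₂ = -5, v = (5, -5), so v₁ = 5.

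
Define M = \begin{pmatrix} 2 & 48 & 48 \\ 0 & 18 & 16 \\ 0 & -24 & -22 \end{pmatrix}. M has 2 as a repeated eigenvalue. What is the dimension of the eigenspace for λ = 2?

M − 2I = [[0, 48, 48], [0, 16, 16], [0, -24, -24]].
This matrix has rank 1, so its null space has dimension 3 − 1 = 2.

2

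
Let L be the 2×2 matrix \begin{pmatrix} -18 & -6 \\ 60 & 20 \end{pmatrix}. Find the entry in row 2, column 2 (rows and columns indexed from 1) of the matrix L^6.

Characteristic polynomial: t^2 - 2t = t(t - 2), so the eigenvalues are 0, 2.
t=2: eigenvector (-3, 10).
t=0: eigenvector (1, -3).
P = [[-3, 1], [10, -3]], D = diag(2, 0), P⁻¹ = [[3, 1], [10, 3]].
L⁶ = P·diag(64, 0)·P⁻¹ = [[-576, -192], [1920, 640]].
The requested entry is 640.

640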